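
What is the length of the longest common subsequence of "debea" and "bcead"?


LCS of "debea" and "bcead"
DP table:
           b    c    e    a    d
      0    0    0    0    0    0
  d   0    0    0    0    0    1
  e   0    0    0    1    1    1
  b   0    1    1    1    1    1
  e   0    1    1    2    2    2
  a   0    1    1    2    3    3
LCS length = dp[5][5] = 3

3


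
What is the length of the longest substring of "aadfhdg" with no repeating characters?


Input: "aadfhdg"
Sliding window (track last position of each char):
  Position 0 ('a'): window [0,0] length 1 -- new best
  Position 1 ('a'): repeat (last at 0), move window start to 1
  Position 1 ('a'): window [1,1] length 1
  Position 2 ('d'): window [1,2] length 2 -- new best
  Position 3 ('f'): window [1,3] length 3 -- new best
  Position 4 ('h'): window [1,4] length 4 -- new best
  Position 5 ('d'): repeat (last at 2), move window start to 3
  Position 5 ('d'): window [3,5] length 3
  Position 6 ('g'): window [3,6] length 4
Longest substring with no repeats: "adfh" with length 4

4


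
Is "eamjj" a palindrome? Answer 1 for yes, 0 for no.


Input: eamjj
Reversed: jjmae
  Compare pos 0 ('e') with pos 4 ('j'): MISMATCH
  Compare pos 1 ('a') with pos 3 ('j'): MISMATCH
Result: not a palindrome

0


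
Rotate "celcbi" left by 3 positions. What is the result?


Input: "celcbi", rotate left by 3
First 3 characters: "cel"
Remaining characters: "cbi"
Concatenate remaining + first: "cbi" + "cel" = "cbicel"

cbicel


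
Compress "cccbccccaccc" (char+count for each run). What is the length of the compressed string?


Input: cccbccccaccc
Runs:
  'c' x 3 => "c3"
  'b' x 1 => "b1"
  'c' x 4 => "c4"
  'a' x 1 => "a1"
  'c' x 3 => "c3"
Compressed: "c3b1c4a1c3"
Compressed length: 10

10


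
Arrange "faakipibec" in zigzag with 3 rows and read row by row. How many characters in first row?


Zigzag "faakipibec" into 3 rows:
Placing characters:
  'f' => row 0
  'a' => row 1
  'a' => row 2
  'k' => row 1
  'i' => row 0
  'p' => row 1
  'i' => row 2
  'b' => row 1
  'e' => row 0
  'c' => row 1
Rows:
  Row 0: "fie"
  Row 1: "akpbc"
  Row 2: "ai"
First row length: 3

3


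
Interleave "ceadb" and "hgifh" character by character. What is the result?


Interleaving "ceadb" and "hgifh":
  Position 0: 'c' from first, 'h' from second => "ch"
  Position 1: 'e' from first, 'g' from second => "eg"
  Position 2: 'a' from first, 'i' from second => "ai"
  Position 3: 'd' from first, 'f' from second => "df"
  Position 4: 'b' from first, 'h' from second => "bh"
Result: chegaidfbh

chegaidfbh


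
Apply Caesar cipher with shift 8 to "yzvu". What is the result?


Caesar cipher: shift "yzvu" by 8
  'y' (pos 24) + 8 = pos 6 = 'g'
  'z' (pos 25) + 8 = pos 7 = 'h'
  'v' (pos 21) + 8 = pos 3 = 'd'
  'u' (pos 20) + 8 = pos 2 = 'c'
Result: ghdc

ghdc


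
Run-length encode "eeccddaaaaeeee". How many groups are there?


Input: eeccddaaaaeeee
Scanning for consecutive runs:
  Group 1: 'e' x 2 (positions 0-1)
  Group 2: 'c' x 2 (positions 2-3)
  Group 3: 'd' x 2 (positions 4-5)
  Group 4: 'a' x 4 (positions 6-9)
  Group 5: 'e' x 4 (positions 10-13)
Total groups: 5

5


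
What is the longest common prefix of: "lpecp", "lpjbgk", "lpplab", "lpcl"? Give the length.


Words: lpecp, lpjbgk, lpplab, lpcl
  Position 0: all 'l' => match
  Position 1: all 'p' => match
  Position 2: ('e', 'j', 'p', 'c') => mismatch, stop
LCP = "lp" (length 2)

2


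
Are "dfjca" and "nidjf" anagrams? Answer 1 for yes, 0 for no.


Strings: "dfjca", "nidjf"
Sorted first:  acdfj
Sorted second: dfijn
Differ at position 0: 'a' vs 'd' => not anagrams

0


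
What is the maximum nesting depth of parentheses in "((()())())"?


Input: "((()())())"
Tracking depth:
  Position 0 '(': depth becomes 1
  Position 1 '(': depth becomes 2
  Position 2 '(': depth becomes 3
  Position 3 ')': depth becomes 2
  Position 4 '(': depth becomes 3
  Position 5 ')': depth becomes 2
  Position 6 ')': depth becomes 1
  Position 7 '(': depth becomes 2
  Position 8 ')': depth becomes 1
  Position 9 ')': depth becomes 0
Maximum depth reached: 3

3


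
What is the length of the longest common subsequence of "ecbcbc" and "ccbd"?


LCS of "ecbcbc" and "ccbd"
DP table:
           c    c    b    d
      0    0    0    0    0
  e   0    0    0    0    0
  c   0    1    1    1    1
  b   0    1    1    2    2
  c   0    1    2    2    2
  b   0    1    2    3    3
  c   0    1    2    3    3
LCS length = dp[6][4] = 3

3


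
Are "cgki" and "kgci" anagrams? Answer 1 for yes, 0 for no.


Strings: "cgki", "kgci"
Sorted first:  cgik
Sorted second: cgik
Sorted forms match => anagrams

1


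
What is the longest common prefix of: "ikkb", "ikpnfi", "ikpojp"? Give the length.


Words: ikkb, ikpnfi, ikpojp
  Position 0: all 'i' => match
  Position 1: all 'k' => match
  Position 2: ('k', 'p', 'p') => mismatch, stop
LCP = "ik" (length 2)

2


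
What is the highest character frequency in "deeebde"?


Input: deeebde
Character counts:
  'b': 1
  'd': 2
  'e': 4
Maximum frequency: 4

4


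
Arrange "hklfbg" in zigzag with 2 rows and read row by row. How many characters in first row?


Zigzag "hklfbg" into 2 rows:
Placing characters:
  'h' => row 0
  'k' => row 1
  'l' => row 0
  'f' => row 1
  'b' => row 0
  'g' => row 1
Rows:
  Row 0: "hlb"
  Row 1: "kfg"
First row length: 3

3


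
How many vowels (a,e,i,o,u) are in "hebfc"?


Input: hebfc
Checking each character:
  'h' at position 0: consonant
  'e' at position 1: vowel (running total: 1)
  'b' at position 2: consonant
  'f' at position 3: consonant
  'c' at position 4: consonant
Total vowels: 1

1


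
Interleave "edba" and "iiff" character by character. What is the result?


Interleaving "edba" and "iiff":
  Position 0: 'e' from first, 'i' from second => "ei"
  Position 1: 'd' from first, 'i' from second => "di"
  Position 2: 'b' from first, 'f' from second => "bf"
  Position 3: 'a' from first, 'f' from second => "af"
Result: eidibfaf

eidibfaf


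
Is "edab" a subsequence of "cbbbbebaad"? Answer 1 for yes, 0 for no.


Check if "edab" is a subsequence of "cbbbbebaad"
Greedy scan:
  Position 0 ('c'): no match needed
  Position 1 ('b'): no match needed
  Position 2 ('b'): no match needed
  Position 3 ('b'): no match needed
  Position 4 ('b'): no match needed
  Position 5 ('e'): matches sub[0] = 'e'
  Position 6 ('b'): no match needed
  Position 7 ('a'): no match needed
  Position 8 ('a'): no match needed
  Position 9 ('d'): matches sub[1] = 'd'
Only matched 2/4 characters => not a subsequence

0


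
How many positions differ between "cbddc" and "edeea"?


Comparing "cbddc" and "edeea" position by position:
  Position 0: 'c' vs 'e' => DIFFER
  Position 1: 'b' vs 'd' => DIFFER
  Position 2: 'd' vs 'e' => DIFFER
  Position 3: 'd' vs 'e' => DIFFER
  Position 4: 'c' vs 'a' => DIFFER
Positions that differ: 5

5


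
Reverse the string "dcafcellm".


Input: dcafcellm
Reading characters right to left:
  Position 8: 'm'
  Position 7: 'l'
  Position 6: 'l'
  Position 5: 'e'
  Position 4: 'c'
  Position 3: 'f'
  Position 2: 'a'
  Position 1: 'c'
  Position 0: 'd'
Reversed: mllecfacd

mllecfacd


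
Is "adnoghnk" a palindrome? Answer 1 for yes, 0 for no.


Input: adnoghnk
Reversed: knhgonda
  Compare pos 0 ('a') with pos 7 ('k'): MISMATCH
  Compare pos 1 ('d') with pos 6 ('n'): MISMATCH
  Compare pos 2 ('n') with pos 5 ('h'): MISMATCH
  Compare pos 3 ('o') with pos 4 ('g'): MISMATCH
Result: not a palindrome

0


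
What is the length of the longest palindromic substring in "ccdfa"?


Input: "ccdfa"
Checking substrings for palindromes:
  [0:2] "cc" (len 2) => palindrome
Longest palindromic substring: "cc" with length 2

2


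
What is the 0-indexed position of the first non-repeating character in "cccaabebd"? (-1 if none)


Input: cccaabebd
Character frequencies:
  'a': 2
  'b': 2
  'c': 3
  'd': 1
  'e': 1
Scanning left to right for freq == 1:
  Position 0 ('c'): freq=3, skip
  Position 1 ('c'): freq=3, skip
  Position 2 ('c'): freq=3, skip
  Position 3 ('a'): freq=2, skip
  Position 4 ('a'): freq=2, skip
  Position 5 ('b'): freq=2, skip
  Position 6 ('e'): unique! => answer = 6

6


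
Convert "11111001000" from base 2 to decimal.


Input: "11111001000" in base 2
Positional expansion:
  Digit '1' (value 1) x 2^10 = 1024
  Digit '1' (value 1) x 2^9 = 512
  Digit '1' (value 1) x 2^8 = 256
  Digit '1' (value 1) x 2^7 = 128
  Digit '1' (value 1) x 2^6 = 64
  Digit '0' (value 0) x 2^5 = 0
  Digit '0' (value 0) x 2^4 = 0
  Digit '1' (value 1) x 2^3 = 8
  Digit '0' (value 0) x 2^2 = 0
  Digit '0' (value 0) x 2^1 = 0
  Digit '0' (value 0) x 2^0 = 0
Sum = 1992

1992


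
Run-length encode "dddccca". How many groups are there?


Input: dddccca
Scanning for consecutive runs:
  Group 1: 'd' x 3 (positions 0-2)
  Group 2: 'c' x 3 (positions 3-5)
  Group 3: 'a' x 1 (positions 6-6)
Total groups: 3

3


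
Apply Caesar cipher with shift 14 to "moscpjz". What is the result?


Caesar cipher: shift "moscpjz" by 14
  'm' (pos 12) + 14 = pos 0 = 'a'
  'o' (pos 14) + 14 = pos 2 = 'c'
  's' (pos 18) + 14 = pos 6 = 'g'
  'c' (pos 2) + 14 = pos 16 = 'q'
  'p' (pos 15) + 14 = pos 3 = 'd'
  'j' (pos 9) + 14 = pos 23 = 'x'
  'z' (pos 25) + 14 = pos 13 = 'n'
Result: acgqdxn

acgqdxn


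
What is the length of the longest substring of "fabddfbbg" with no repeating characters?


Input: "fabddfbbg"
Sliding window (track last position of each char):
  Position 0 ('f'): window [0,0] length 1 -- new best
  Position 1 ('a'): window [0,1] length 2 -- new best
  Position 2 ('b'): window [0,2] length 3 -- new best
  Position 3 ('d'): window [0,3] length 4 -- new best
  Position 4 ('d'): repeat (last at 3), move window start to 4
  Position 4 ('d'): window [4,4] length 1
  Position 5 ('f'): window [4,5] length 2
  Position 6 ('b'): window [4,6] length 3
  Position 7 ('b'): repeat (last at 6), move window start to 7
  Position 7 ('b'): window [7,7] length 1
  Position 8 ('g'): window [7,8] length 2
Longest substring with no repeats: "fabd" with length 4

4


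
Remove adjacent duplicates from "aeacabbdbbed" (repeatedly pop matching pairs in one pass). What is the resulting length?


Input: aeacabbdbbed
Stack-based adjacent duplicate removal:
  Read 'a': push. Stack: a
  Read 'e': push. Stack: ae
  Read 'a': push. Stack: aea
  Read 'c': push. Stack: aeac
  Read 'a': push. Stack: aeaca
  Read 'b': push. Stack: aeacab
  Read 'b': matches stack top 'b' => pop. Stack: aeaca
  Read 'd': push. Stack: aeacad
  Read 'b': push. Stack: aeacadb
  Read 'b': matches stack top 'b' => pop. Stack: aeacad
  Read 'e': push. Stack: aeacade
  Read 'd': push. Stack: aeacaded
Final stack: "aeacaded" (length 8)

8


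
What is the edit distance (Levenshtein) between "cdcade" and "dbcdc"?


Computing edit distance: "cdcade" -> "dbcdc"
DP table:
           d    b    c    d    c
      0    1    2    3    4    5
  c   1    1    2    2    3    4
  d   2    1    2    3    2    3
  c   3    2    2    2    3    2
  a   4    3    3    3    3    3
  d   5    4    4    4    3    4
  e   6    5    5    5    4    4
Edit distance = dp[6][5] = 4

4


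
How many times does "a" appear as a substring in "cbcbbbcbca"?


Searching for "a" in "cbcbbbcbca"
Scanning each position:
  Position 0: "c" => no
  Position 1: "b" => no
  Position 2: "c" => no
  Position 3: "b" => no
  Position 4: "b" => no
  Position 5: "b" => no
  Position 6: "c" => no
  Position 7: "b" => no
  Position 8: "c" => no
  Position 9: "a" => MATCH
Total occurrences: 1

1


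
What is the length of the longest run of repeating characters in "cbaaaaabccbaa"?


Input: "cbaaaaabccbaa"
Scanning for longest run:
  Position 1 ('b'): new char, reset run to 1
  Position 2 ('a'): new char, reset run to 1
  Position 3 ('a'): continues run of 'a', length=2
  Position 4 ('a'): continues run of 'a', length=3
  Position 5 ('a'): continues run of 'a', length=4
  Position 6 ('a'): continues run of 'a', length=5
  Position 7 ('b'): new char, reset run to 1
  Position 8 ('c'): new char, reset run to 1
  Position 9 ('c'): continues run of 'c', length=2
  Position 10 ('b'): new char, reset run to 1
  Position 11 ('a'): new char, reset run to 1
  Position 12 ('a'): continues run of 'a', length=2
Longest run: 'a' with length 5

5


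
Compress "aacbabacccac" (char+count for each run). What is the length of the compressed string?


Input: aacbabacccac
Runs:
  'a' x 2 => "a2"
  'c' x 1 => "c1"
  'b' x 1 => "b1"
  'a' x 1 => "a1"
  'b' x 1 => "b1"
  'a' x 1 => "a1"
  'c' x 3 => "c3"
  'a' x 1 => "a1"
  'c' x 1 => "c1"
Compressed: "a2c1b1a1b1a1c3a1c1"
Compressed length: 18

18


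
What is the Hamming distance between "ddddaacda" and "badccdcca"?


Comparing "ddddaacda" and "badccdcca" position by position:
  Position 0: 'd' vs 'b' => differ
  Position 1: 'd' vs 'a' => differ
  Position 2: 'd' vs 'd' => same
  Position 3: 'd' vs 'c' => differ
  Position 4: 'a' vs 'c' => differ
  Position 5: 'a' vs 'd' => differ
  Position 6: 'c' vs 'c' => same
  Position 7: 'd' vs 'c' => differ
  Position 8: 'a' vs 'a' => same
Total differences (Hamming distance): 6

6


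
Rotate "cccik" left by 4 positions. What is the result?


Input: "cccik", rotate left by 4
First 4 characters: "ccci"
Remaining characters: "k"
Concatenate remaining + first: "k" + "ccci" = "kccci"

kccci


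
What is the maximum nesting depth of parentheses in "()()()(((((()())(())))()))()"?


Input: "()()()(((((()())(())))()))()"
Tracking depth:
  Position 0 '(': depth becomes 1
  Position 1 ')': depth becomes 0
  Position 2 '(': depth becomes 1
  Position 3 ')': depth becomes 0
  Position 4 '(': depth becomes 1
  Position 5 ')': depth becomes 0
  Position 6 '(': depth becomes 1
  Position 7 '(': depth becomes 2
  Position 8 '(': depth becomes 3
  Position 9 '(': depth becomes 4
  Position 10 '(': depth becomes 5
  Position 11 '(': depth becomes 6
  Position 12 ')': depth becomes 5
  Position 13 '(': depth becomes 6
  Position 14 ')': depth becomes 5
  Position 15 ')': depth becomes 4
  Position 16 '(': depth becomes 5
  Position 17 '(': depth becomes 6
  Position 18 ')': depth becomes 5
  Position 19 ')': depth becomes 4
  Position 20 ')': depth becomes 3
  Position 21 ')': depth becomes 2
  Position 22 '(': depth becomes 3
  Position 23 ')': depth becomes 2
  Position 24 ')': depth becomes 1
  Position 25 ')': depth becomes 0
  Position 26 '(': depth becomes 1
  Position 27 ')': depth becomes 0
Maximum depth reached: 6

6


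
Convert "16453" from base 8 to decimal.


Input: "16453" in base 8
Positional expansion:
  Digit '1' (value 1) x 8^4 = 4096
  Digit '6' (value 6) x 8^3 = 3072
  Digit '4' (value 4) x 8^2 = 256
  Digit '5' (value 5) x 8^1 = 40
  Digit '3' (value 3) x 8^0 = 3
Sum = 7467

7467


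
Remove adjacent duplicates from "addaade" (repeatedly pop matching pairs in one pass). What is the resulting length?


Input: addaade
Stack-based adjacent duplicate removal:
  Read 'a': push. Stack: a
  Read 'd': push. Stack: ad
  Read 'd': matches stack top 'd' => pop. Stack: a
  Read 'a': matches stack top 'a' => pop. Stack: (empty)
  Read 'a': push. Stack: a
  Read 'd': push. Stack: ad
  Read 'e': push. Stack: ade
Final stack: "ade" (length 3)

3


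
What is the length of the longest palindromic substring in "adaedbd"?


Input: "adaedbd"
Checking substrings for palindromes:
  [0:3] "ada" (len 3) => palindrome
  [4:7] "dbd" (len 3) => palindrome
Longest palindromic substring: "ada" with length 3

3


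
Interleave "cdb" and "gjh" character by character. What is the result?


Interleaving "cdb" and "gjh":
  Position 0: 'c' from first, 'g' from second => "cg"
  Position 1: 'd' from first, 'j' from second => "dj"
  Position 2: 'b' from first, 'h' from second => "bh"
Result: cgdjbh

cgdjbh


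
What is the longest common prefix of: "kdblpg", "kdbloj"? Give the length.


Words: kdblpg, kdbloj
  Position 0: all 'k' => match
  Position 1: all 'd' => match
  Position 2: all 'b' => match
  Position 3: all 'l' => match
  Position 4: ('p', 'o') => mismatch, stop
LCP = "kdbl" (length 4)

4


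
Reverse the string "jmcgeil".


Input: jmcgeil
Reading characters right to left:
  Position 6: 'l'
  Position 5: 'i'
  Position 4: 'e'
  Position 3: 'g'
  Position 2: 'c'
  Position 1: 'm'
  Position 0: 'j'
Reversed: liegcmj

liegcmj


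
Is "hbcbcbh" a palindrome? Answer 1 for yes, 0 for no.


Input: hbcbcbh
Reversed: hbcbcbh
  Compare pos 0 ('h') with pos 6 ('h'): match
  Compare pos 1 ('b') with pos 5 ('b'): match
  Compare pos 2 ('c') with pos 4 ('c'): match
Result: palindrome

1


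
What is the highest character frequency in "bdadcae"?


Input: bdadcae
Character counts:
  'a': 2
  'b': 1
  'c': 1
  'd': 2
  'e': 1
Maximum frequency: 2

2


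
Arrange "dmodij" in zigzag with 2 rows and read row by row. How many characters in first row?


Zigzag "dmodij" into 2 rows:
Placing characters:
  'd' => row 0
  'm' => row 1
  'o' => row 0
  'd' => row 1
  'i' => row 0
  'j' => row 1
Rows:
  Row 0: "doi"
  Row 1: "mdj"
First row length: 3

3


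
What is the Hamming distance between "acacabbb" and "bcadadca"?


Comparing "acacabbb" and "bcadadca" position by position:
  Position 0: 'a' vs 'b' => differ
  Position 1: 'c' vs 'c' => same
  Position 2: 'a' vs 'a' => same
  Position 3: 'c' vs 'd' => differ
  Position 4: 'a' vs 'a' => same
  Position 5: 'b' vs 'd' => differ
  Position 6: 'b' vs 'c' => differ
  Position 7: 'b' vs 'a' => differ
Total differences (Hamming distance): 5

5


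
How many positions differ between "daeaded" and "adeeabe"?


Comparing "daeaded" and "adeeabe" position by position:
  Position 0: 'd' vs 'a' => DIFFER
  Position 1: 'a' vs 'd' => DIFFER
  Position 2: 'e' vs 'e' => same
  Position 3: 'a' vs 'e' => DIFFER
  Position 4: 'd' vs 'a' => DIFFER
  Position 5: 'e' vs 'b' => DIFFER
  Position 6: 'd' vs 'e' => DIFFER
Positions that differ: 6

6


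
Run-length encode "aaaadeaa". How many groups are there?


Input: aaaadeaa
Scanning for consecutive runs:
  Group 1: 'a' x 4 (positions 0-3)
  Group 2: 'd' x 1 (positions 4-4)
  Group 3: 'e' x 1 (positions 5-5)
  Group 4: 'a' x 2 (positions 6-7)
Total groups: 4

4


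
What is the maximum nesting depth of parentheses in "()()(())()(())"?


Input: "()()(())()(())"
Tracking depth:
  Position 0 '(': depth becomes 1
  Position 1 ')': depth becomes 0
  Position 2 '(': depth becomes 1
  Position 3 ')': depth becomes 0
  Position 4 '(': depth becomes 1
  Position 5 '(': depth becomes 2
  Position 6 ')': depth becomes 1
  Position 7 ')': depth becomes 0
  Position 8 '(': depth becomes 1
  Position 9 ')': depth becomes 0
  Position 10 '(': depth becomes 1
  Position 11 '(': depth becomes 2
  Position 12 ')': depth becomes 1
  Position 13 ')': depth becomes 0
Maximum depth reached: 2

2


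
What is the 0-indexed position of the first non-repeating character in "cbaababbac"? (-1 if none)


Input: cbaababbac
Character frequencies:
  'a': 4
  'b': 4
  'c': 2
Scanning left to right for freq == 1:
  Position 0 ('c'): freq=2, skip
  Position 1 ('b'): freq=4, skip
  Position 2 ('a'): freq=4, skip
  Position 3 ('a'): freq=4, skip
  Position 4 ('b'): freq=4, skip
  Position 5 ('a'): freq=4, skip
  Position 6 ('b'): freq=4, skip
  Position 7 ('b'): freq=4, skip
  Position 8 ('a'): freq=4, skip
  Position 9 ('c'): freq=2, skip
  No unique character found => answer = -1

-1


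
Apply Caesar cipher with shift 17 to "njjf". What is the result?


Caesar cipher: shift "njjf" by 17
  'n' (pos 13) + 17 = pos 4 = 'e'
  'j' (pos 9) + 17 = pos 0 = 'a'
  'j' (pos 9) + 17 = pos 0 = 'a'
  'f' (pos 5) + 17 = pos 22 = 'w'
Result: eaaw

eaaw


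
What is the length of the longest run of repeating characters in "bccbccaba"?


Input: "bccbccaba"
Scanning for longest run:
  Position 1 ('c'): new char, reset run to 1
  Position 2 ('c'): continues run of 'c', length=2
  Position 3 ('b'): new char, reset run to 1
  Position 4 ('c'): new char, reset run to 1
  Position 5 ('c'): continues run of 'c', length=2
  Position 6 ('a'): new char, reset run to 1
  Position 7 ('b'): new char, reset run to 1
  Position 8 ('a'): new char, reset run to 1
Longest run: 'c' with length 2

2


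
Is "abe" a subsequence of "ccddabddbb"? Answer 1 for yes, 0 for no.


Check if "abe" is a subsequence of "ccddabddbb"
Greedy scan:
  Position 0 ('c'): no match needed
  Position 1 ('c'): no match needed
  Position 2 ('d'): no match needed
  Position 3 ('d'): no match needed
  Position 4 ('a'): matches sub[0] = 'a'
  Position 5 ('b'): matches sub[1] = 'b'
  Position 6 ('d'): no match needed
  Position 7 ('d'): no match needed
  Position 8 ('b'): no match needed
  Position 9 ('b'): no match needed
Only matched 2/3 characters => not a subsequence

0


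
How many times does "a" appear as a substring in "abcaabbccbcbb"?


Searching for "a" in "abcaabbccbcbb"
Scanning each position:
  Position 0: "a" => MATCH
  Position 1: "b" => no
  Position 2: "c" => no
  Position 3: "a" => MATCH
  Position 4: "a" => MATCH
  Position 5: "b" => no
  Position 6: "b" => no
  Position 7: "c" => no
  Position 8: "c" => no
  Position 9: "b" => no
  Position 10: "c" => no
  Position 11: "b" => no
  Position 12: "b" => no
Total occurrences: 3

3


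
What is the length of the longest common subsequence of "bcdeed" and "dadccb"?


LCS of "bcdeed" and "dadccb"
DP table:
           d    a    d    c    c    b
      0    0    0    0    0    0    0
  b   0    0    0    0    0    0    1
  c   0    0    0    0    1    1    1
  d   0    1    1    1    1    1    1
  e   0    1    1    1    1    1    1
  e   0    1    1    1    1    1    1
  d   0    1    1    2    2    2    2
LCS length = dp[6][6] = 2

2


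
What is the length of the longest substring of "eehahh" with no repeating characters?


Input: "eehahh"
Sliding window (track last position of each char):
  Position 0 ('e'): window [0,0] length 1 -- new best
  Position 1 ('e'): repeat (last at 0), move window start to 1
  Position 1 ('e'): window [1,1] length 1
  Position 2 ('h'): window [1,2] length 2 -- new best
  Position 3 ('a'): window [1,3] length 3 -- new best
  Position 4 ('h'): repeat (last at 2), move window start to 3
  Position 4 ('h'): window [3,4] length 2
  Position 5 ('h'): repeat (last at 4), move window start to 5
  Position 5 ('h'): window [5,5] length 1
Longest substring with no repeats: "eha" with length 3

3


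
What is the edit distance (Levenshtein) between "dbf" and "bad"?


Computing edit distance: "dbf" -> "bad"
DP table:
           b    a    d
      0    1    2    3
  d   1    1    2    2
  b   2    1    2    3
  f   3    2    2    3
Edit distance = dp[3][3] = 3

3


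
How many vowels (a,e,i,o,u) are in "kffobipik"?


Input: kffobipik
Checking each character:
  'k' at position 0: consonant
  'f' at position 1: consonant
  'f' at position 2: consonant
  'o' at position 3: vowel (running total: 1)
  'b' at position 4: consonant
  'i' at position 5: vowel (running total: 2)
  'p' at position 6: consonant
  'i' at position 7: vowel (running total: 3)
  'k' at position 8: consonant
Total vowels: 3

3


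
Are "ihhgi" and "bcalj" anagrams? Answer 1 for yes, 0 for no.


Strings: "ihhgi", "bcalj"
Sorted first:  ghhii
Sorted second: abcjl
Differ at position 0: 'g' vs 'a' => not anagrams

0


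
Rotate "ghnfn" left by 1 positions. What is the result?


Input: "ghnfn", rotate left by 1
First 1 characters: "g"
Remaining characters: "hnfn"
Concatenate remaining + first: "hnfn" + "g" = "hnfng"

hnfng


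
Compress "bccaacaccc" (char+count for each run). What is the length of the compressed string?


Input: bccaacaccc
Runs:
  'b' x 1 => "b1"
  'c' x 2 => "c2"
  'a' x 2 => "a2"
  'c' x 1 => "c1"
  'a' x 1 => "a1"
  'c' x 3 => "c3"
Compressed: "b1c2a2c1a1c3"
Compressed length: 12

12


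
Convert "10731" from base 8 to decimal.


Input: "10731" in base 8
Positional expansion:
  Digit '1' (value 1) x 8^4 = 4096
  Digit '0' (value 0) x 8^3 = 0
  Digit '7' (value 7) x 8^2 = 448
  Digit '3' (value 3) x 8^1 = 24
  Digit '1' (value 1) x 8^0 = 1
Sum = 4569

4569


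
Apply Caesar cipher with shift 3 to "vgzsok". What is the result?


Caesar cipher: shift "vgzsok" by 3
  'v' (pos 21) + 3 = pos 24 = 'y'
  'g' (pos 6) + 3 = pos 9 = 'j'
  'z' (pos 25) + 3 = pos 2 = 'c'
  's' (pos 18) + 3 = pos 21 = 'v'
  'o' (pos 14) + 3 = pos 17 = 'r'
  'k' (pos 10) + 3 = pos 13 = 'n'
Result: yjcvrn

yjcvrn


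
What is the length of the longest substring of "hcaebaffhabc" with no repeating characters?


Input: "hcaebaffhabc"
Sliding window (track last position of each char):
  Position 0 ('h'): window [0,0] length 1 -- new best
  Position 1 ('c'): window [0,1] length 2 -- new best
  Position 2 ('a'): window [0,2] length 3 -- new best
  Position 3 ('e'): window [0,3] length 4 -- new best
  Position 4 ('b'): window [0,4] length 5 -- new best
  Position 5 ('a'): repeat (last at 2), move window start to 3
  Position 5 ('a'): window [3,5] length 3
  Position 6 ('f'): window [3,6] length 4
  Position 7 ('f'): repeat (last at 6), move window start to 7
  Position 7 ('f'): window [7,7] length 1
  Position 8 ('h'): window [7,8] length 2
  Position 9 ('a'): window [7,9] length 3
  Position 10 ('b'): window [7,10] length 4
  Position 11 ('c'): window [7,11] length 5
Longest substring with no repeats: "hcaeb" with length 5

5


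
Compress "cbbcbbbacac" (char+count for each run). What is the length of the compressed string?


Input: cbbcbbbacac
Runs:
  'c' x 1 => "c1"
  'b' x 2 => "b2"
  'c' x 1 => "c1"
  'b' x 3 => "b3"
  'a' x 1 => "a1"
  'c' x 1 => "c1"
  'a' x 1 => "a1"
  'c' x 1 => "c1"
Compressed: "c1b2c1b3a1c1a1c1"
Compressed length: 16

16


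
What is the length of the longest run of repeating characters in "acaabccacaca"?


Input: "acaabccacaca"
Scanning for longest run:
  Position 1 ('c'): new char, reset run to 1
  Position 2 ('a'): new char, reset run to 1
  Position 3 ('a'): continues run of 'a', length=2
  Position 4 ('b'): new char, reset run to 1
  Position 5 ('c'): new char, reset run to 1
  Position 6 ('c'): continues run of 'c', length=2
  Position 7 ('a'): new char, reset run to 1
  Position 8 ('c'): new char, reset run to 1
  Position 9 ('a'): new char, reset run to 1
  Position 10 ('c'): new char, reset run to 1
  Position 11 ('a'): new char, reset run to 1
Longest run: 'a' with length 2

2


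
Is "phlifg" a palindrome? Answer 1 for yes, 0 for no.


Input: phlifg
Reversed: gfilhp
  Compare pos 0 ('p') with pos 5 ('g'): MISMATCH
  Compare pos 1 ('h') with pos 4 ('f'): MISMATCH
  Compare pos 2 ('l') with pos 3 ('i'): MISMATCH
Result: not a palindrome

0


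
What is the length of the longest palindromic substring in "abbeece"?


Input: "abbeece"
Checking substrings for palindromes:
  [4:7] "ece" (len 3) => palindrome
  [1:3] "bb" (len 2) => palindrome
  [3:5] "ee" (len 2) => palindrome
Longest palindromic substring: "ece" with length 3

3


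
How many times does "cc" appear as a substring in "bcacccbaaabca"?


Searching for "cc" in "bcacccbaaabca"
Scanning each position:
  Position 0: "bc" => no
  Position 1: "ca" => no
  Position 2: "ac" => no
  Position 3: "cc" => MATCH
  Position 4: "cc" => MATCH
  Position 5: "cb" => no
  Position 6: "ba" => no
  Position 7: "aa" => no
  Position 8: "aa" => no
  Position 9: "ab" => no
  Position 10: "bc" => no
  Position 11: "ca" => no
Total occurrences: 2

2


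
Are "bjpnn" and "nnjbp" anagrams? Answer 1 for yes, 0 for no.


Strings: "bjpnn", "nnjbp"
Sorted first:  bjnnp
Sorted second: bjnnp
Sorted forms match => anagrams

1


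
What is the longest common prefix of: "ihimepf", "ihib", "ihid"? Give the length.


Words: ihimepf, ihib, ihid
  Position 0: all 'i' => match
  Position 1: all 'h' => match
  Position 2: all 'i' => match
  Position 3: ('m', 'b', 'd') => mismatch, stop
LCP = "ihi" (length 3)

3


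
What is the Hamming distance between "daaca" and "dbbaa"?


Comparing "daaca" and "dbbaa" position by position:
  Position 0: 'd' vs 'd' => same
  Position 1: 'a' vs 'b' => differ
  Position 2: 'a' vs 'b' => differ
  Position 3: 'c' vs 'a' => differ
  Position 4: 'a' vs 'a' => same
Total differences (Hamming distance): 3

3


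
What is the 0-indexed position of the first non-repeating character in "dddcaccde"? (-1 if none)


Input: dddcaccde
Character frequencies:
  'a': 1
  'c': 3
  'd': 4
  'e': 1
Scanning left to right for freq == 1:
  Position 0 ('d'): freq=4, skip
  Position 1 ('d'): freq=4, skip
  Position 2 ('d'): freq=4, skip
  Position 3 ('c'): freq=3, skip
  Position 4 ('a'): unique! => answer = 4

4


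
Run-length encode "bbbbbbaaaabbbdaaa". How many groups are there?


Input: bbbbbbaaaabbbdaaa
Scanning for consecutive runs:
  Group 1: 'b' x 6 (positions 0-5)
  Group 2: 'a' x 4 (positions 6-9)
  Group 3: 'b' x 3 (positions 10-12)
  Group 4: 'd' x 1 (positions 13-13)
  Group 5: 'a' x 3 (positions 14-16)
Total groups: 5

5


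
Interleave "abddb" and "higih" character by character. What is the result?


Interleaving "abddb" and "higih":
  Position 0: 'a' from first, 'h' from second => "ah"
  Position 1: 'b' from first, 'i' from second => "bi"
  Position 2: 'd' from first, 'g' from second => "dg"
  Position 3: 'd' from first, 'i' from second => "di"
  Position 4: 'b' from first, 'h' from second => "bh"
Result: ahbidgdibh

ahbidgdibh


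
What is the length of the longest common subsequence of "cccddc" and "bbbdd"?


LCS of "cccddc" and "bbbdd"
DP table:
           b    b    b    d    d
      0    0    0    0    0    0
  c   0    0    0    0    0    0
  c   0    0    0    0    0    0
  c   0    0    0    0    0    0
  d   0    0    0    0    1    1
  d   0    0    0    0    1    2
  c   0    0    0    0    1    2
LCS length = dp[6][5] = 2

2


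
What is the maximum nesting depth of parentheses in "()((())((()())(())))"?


Input: "()((())((()())(())))"
Tracking depth:
  Position 0 '(': depth becomes 1
  Position 1 ')': depth becomes 0
  Position 2 '(': depth becomes 1
  Position 3 '(': depth becomes 2
  Position 4 '(': depth becomes 3
  Position 5 ')': depth becomes 2
  Position 6 ')': depth becomes 1
  Position 7 '(': depth becomes 2
  Position 8 '(': depth becomes 3
  Position 9 '(': depth becomes 4
  Position 10 ')': depth becomes 3
  Position 11 '(': depth becomes 4
  Position 12 ')': depth becomes 3
  Position 13 ')': depth becomes 2
  Position 14 '(': depth becomes 3
  Position 15 '(': depth becomes 4
  Position 16 ')': depth becomes 3
  Position 17 ')': depth becomes 2
  Position 18 ')': depth becomes 1
  Position 19 ')': depth becomes 0
Maximum depth reached: 4

4


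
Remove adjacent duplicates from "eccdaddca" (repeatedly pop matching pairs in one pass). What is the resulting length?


Input: eccdaddca
Stack-based adjacent duplicate removal:
  Read 'e': push. Stack: e
  Read 'c': push. Stack: ec
  Read 'c': matches stack top 'c' => pop. Stack: e
  Read 'd': push. Stack: ed
  Read 'a': push. Stack: eda
  Read 'd': push. Stack: edad
  Read 'd': matches stack top 'd' => pop. Stack: eda
  Read 'c': push. Stack: edac
  Read 'a': push. Stack: edaca
Final stack: "edaca" (length 5)

5


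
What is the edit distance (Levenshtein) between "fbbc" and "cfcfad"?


Computing edit distance: "fbbc" -> "cfcfad"
DP table:
           c    f    c    f    a    d
      0    1    2    3    4    5    6
  f   1    1    1    2    3    4    5
  b   2    2    2    2    3    4    5
  b   3    3    3    3    3    4    5
  c   4    3    4    3    4    4    5
Edit distance = dp[4][6] = 5

5


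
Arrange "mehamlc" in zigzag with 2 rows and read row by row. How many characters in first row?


Zigzag "mehamlc" into 2 rows:
Placing characters:
  'm' => row 0
  'e' => row 1
  'h' => row 0
  'a' => row 1
  'm' => row 0
  'l' => row 1
  'c' => row 0
Rows:
  Row 0: "mhmc"
  Row 1: "eal"
First row length: 4

4


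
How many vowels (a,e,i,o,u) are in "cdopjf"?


Input: cdopjf
Checking each character:
  'c' at position 0: consonant
  'd' at position 1: consonant
  'o' at position 2: vowel (running total: 1)
  'p' at position 3: consonant
  'j' at position 4: consonant
  'f' at position 5: consonant
Total vowels: 1

1


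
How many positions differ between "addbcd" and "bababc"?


Comparing "addbcd" and "bababc" position by position:
  Position 0: 'a' vs 'b' => DIFFER
  Position 1: 'd' vs 'a' => DIFFER
  Position 2: 'd' vs 'b' => DIFFER
  Position 3: 'b' vs 'a' => DIFFER
  Position 4: 'c' vs 'b' => DIFFER
  Position 5: 'd' vs 'c' => DIFFER
Positions that differ: 6

6


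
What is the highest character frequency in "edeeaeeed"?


Input: edeeaeeed
Character counts:
  'a': 1
  'd': 2
  'e': 6
Maximum frequency: 6

6


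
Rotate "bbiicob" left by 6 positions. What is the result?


Input: "bbiicob", rotate left by 6
First 6 characters: "bbiico"
Remaining characters: "b"
Concatenate remaining + first: "b" + "bbiico" = "bbbiico"

bbbiico


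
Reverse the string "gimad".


Input: gimad
Reading characters right to left:
  Position 4: 'd'
  Position 3: 'a'
  Position 2: 'm'
  Position 1: 'i'
  Position 0: 'g'
Reversed: damig

damig


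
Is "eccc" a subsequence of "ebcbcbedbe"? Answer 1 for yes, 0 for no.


Check if "eccc" is a subsequence of "ebcbcbedbe"
Greedy scan:
  Position 0 ('e'): matches sub[0] = 'e'
  Position 1 ('b'): no match needed
  Position 2 ('c'): matches sub[1] = 'c'
  Position 3 ('b'): no match needed
  Position 4 ('c'): matches sub[2] = 'c'
  Position 5 ('b'): no match needed
  Position 6 ('e'): no match needed
  Position 7 ('d'): no match needed
  Position 8 ('b'): no match needed
  Position 9 ('e'): no match needed
Only matched 3/4 characters => not a subsequence

0


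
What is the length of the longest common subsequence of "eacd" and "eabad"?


LCS of "eacd" and "eabad"
DP table:
           e    a    b    a    d
      0    0    0    0    0    0
  e   0    1    1    1    1    1
  a   0    1    2    2    2    2
  c   0    1    2    2    2    2
  d   0    1    2    2    2    3
LCS length = dp[4][5] = 3

3


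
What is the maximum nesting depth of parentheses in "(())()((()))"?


Input: "(())()((()))"
Tracking depth:
  Position 0 '(': depth becomes 1
  Position 1 '(': depth becomes 2
  Position 2 ')': depth becomes 1
  Position 3 ')': depth becomes 0
  Position 4 '(': depth becomes 1
  Position 5 ')': depth becomes 0
  Position 6 '(': depth becomes 1
  Position 7 '(': depth becomes 2
  Position 8 '(': depth becomes 3
  Position 9 ')': depth becomes 2
  Position 10 ')': depth becomes 1
  Position 11 ')': depth becomes 0
Maximum depth reached: 3

3


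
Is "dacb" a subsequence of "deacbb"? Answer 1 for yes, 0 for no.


Check if "dacb" is a subsequence of "deacbb"
Greedy scan:
  Position 0 ('d'): matches sub[0] = 'd'
  Position 1 ('e'): no match needed
  Position 2 ('a'): matches sub[1] = 'a'
  Position 3 ('c'): matches sub[2] = 'c'
  Position 4 ('b'): matches sub[3] = 'b'
  Position 5 ('b'): no match needed
All 4 characters matched => is a subsequence

1


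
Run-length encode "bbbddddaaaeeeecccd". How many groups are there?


Input: bbbddddaaaeeeecccd
Scanning for consecutive runs:
  Group 1: 'b' x 3 (positions 0-2)
  Group 2: 'd' x 4 (positions 3-6)
  Group 3: 'a' x 3 (positions 7-9)
  Group 4: 'e' x 4 (positions 10-13)
  Group 5: 'c' x 3 (positions 14-16)
  Group 6: 'd' x 1 (positions 17-17)
Total groups: 6

6


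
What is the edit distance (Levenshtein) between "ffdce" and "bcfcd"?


Computing edit distance: "ffdce" -> "bcfcd"
DP table:
           b    c    f    c    d
      0    1    2    3    4    5
  f   1    1    2    2    3    4
  f   2    2    2    2    3    4
  d   3    3    3    3    3    3
  c   4    4    3    4    3    4
  e   5    5    4    4    4    4
Edit distance = dp[5][5] = 4

4


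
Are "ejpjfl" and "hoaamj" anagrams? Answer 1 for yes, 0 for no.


Strings: "ejpjfl", "hoaamj"
Sorted first:  efjjlp
Sorted second: aahjmo
Differ at position 0: 'e' vs 'a' => not anagrams

0


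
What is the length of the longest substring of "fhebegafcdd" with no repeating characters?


Input: "fhebegafcdd"
Sliding window (track last position of each char):
  Position 0 ('f'): window [0,0] length 1 -- new best
  Position 1 ('h'): window [0,1] length 2 -- new best
  Position 2 ('e'): window [0,2] length 3 -- new best
  Position 3 ('b'): window [0,3] length 4 -- new best
  Position 4 ('e'): repeat (last at 2), move window start to 3
  Position 4 ('e'): window [3,4] length 2
  Position 5 ('g'): window [3,5] length 3
  Position 6 ('a'): window [3,6] length 4
  Position 7 ('f'): window [3,7] length 5 -- new best
  Position 8 ('c'): window [3,8] length 6 -- new best
  Position 9 ('d'): window [3,9] length 7 -- new best
  Position 10 ('d'): repeat (last at 9), move window start to 10
  Position 10 ('d'): window [10,10] length 1
Longest substring with no repeats: "begafcd" with length 7

7


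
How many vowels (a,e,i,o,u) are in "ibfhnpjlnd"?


Input: ibfhnpjlnd
Checking each character:
  'i' at position 0: vowel (running total: 1)
  'b' at position 1: consonant
  'f' at position 2: consonant
  'h' at position 3: consonant
  'n' at position 4: consonant
  'p' at position 5: consonant
  'j' at position 6: consonant
  'l' at position 7: consonant
  'n' at position 8: consonant
  'd' at position 9: consonant
Total vowels: 1

1


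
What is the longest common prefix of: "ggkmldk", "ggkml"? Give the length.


Words: ggkmldk, ggkml
  Position 0: all 'g' => match
  Position 1: all 'g' => match
  Position 2: all 'k' => match
  Position 3: all 'm' => match
  Position 4: all 'l' => match
LCP = "ggkml" (length 5)

5


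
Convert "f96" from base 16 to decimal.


Input: "f96" in base 16
Positional expansion:
  Digit 'f' (value 15) x 16^2 = 3840
  Digit '9' (value 9) x 16^1 = 144
  Digit '6' (value 6) x 16^0 = 6
Sum = 3990

3990


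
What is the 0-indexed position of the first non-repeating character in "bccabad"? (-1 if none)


Input: bccabad
Character frequencies:
  'a': 2
  'b': 2
  'c': 2
  'd': 1
Scanning left to right for freq == 1:
  Position 0 ('b'): freq=2, skip
  Position 1 ('c'): freq=2, skip
  Position 2 ('c'): freq=2, skip
  Position 3 ('a'): freq=2, skip
  Position 4 ('b'): freq=2, skip
  Position 5 ('a'): freq=2, skip
  Position 6 ('d'): unique! => answer = 6

6


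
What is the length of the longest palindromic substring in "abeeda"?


Input: "abeeda"
Checking substrings for palindromes:
  [2:4] "ee" (len 2) => palindrome
Longest palindromic substring: "ee" with length 2

2


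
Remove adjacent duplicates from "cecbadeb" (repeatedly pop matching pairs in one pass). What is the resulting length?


Input: cecbadeb
Stack-based adjacent duplicate removal:
  Read 'c': push. Stack: c
  Read 'e': push. Stack: ce
  Read 'c': push. Stack: cec
  Read 'b': push. Stack: cecb
  Read 'a': push. Stack: cecba
  Read 'd': push. Stack: cecbad
  Read 'e': push. Stack: cecbade
  Read 'b': push. Stack: cecbadeb
Final stack: "cecbadeb" (length 8)

8


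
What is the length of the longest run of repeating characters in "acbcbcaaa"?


Input: "acbcbcaaa"
Scanning for longest run:
  Position 1 ('c'): new char, reset run to 1
  Position 2 ('b'): new char, reset run to 1
  Position 3 ('c'): new char, reset run to 1
  Position 4 ('b'): new char, reset run to 1
  Position 5 ('c'): new char, reset run to 1
  Position 6 ('a'): new char, reset run to 1
  Position 7 ('a'): continues run of 'a', length=2
  Position 8 ('a'): continues run of 'a', length=3
Longest run: 'a' with length 3

3


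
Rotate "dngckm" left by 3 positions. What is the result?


Input: "dngckm", rotate left by 3
First 3 characters: "dng"
Remaining characters: "ckm"
Concatenate remaining + first: "ckm" + "dng" = "ckmdng"

ckmdng


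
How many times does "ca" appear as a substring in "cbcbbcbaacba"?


Searching for "ca" in "cbcbbcbaacba"
Scanning each position:
  Position 0: "cb" => no
  Position 1: "bc" => no
  Position 2: "cb" => no
  Position 3: "bb" => no
  Position 4: "bc" => no
  Position 5: "cb" => no
  Position 6: "ba" => no
  Position 7: "aa" => no
  Position 8: "ac" => no
  Position 9: "cb" => no
  Position 10: "ba" => no
Total occurrences: 0

0
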